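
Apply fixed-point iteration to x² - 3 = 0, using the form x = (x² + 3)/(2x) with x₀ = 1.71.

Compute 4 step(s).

Equation: x² - 3 = 0
Fixed-point form: x = (x² + 3)/(2x)
x₀ = 1.71

x_1 = g(1.710000) = 1.732193
x_2 = g(1.732193) = 1.732051
x_3 = g(1.732051) = 1.732051
x_4 = g(1.732051) = 1.732051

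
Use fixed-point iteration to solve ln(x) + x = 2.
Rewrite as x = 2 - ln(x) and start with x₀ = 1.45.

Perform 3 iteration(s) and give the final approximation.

Equation: ln(x) + x = 2
Fixed-point form: x = 2 - ln(x)
x₀ = 1.45

x_1 = g(1.450000) = 1.628436
x_2 = g(1.628436) = 1.512380
x_3 = g(1.512380) = 1.586316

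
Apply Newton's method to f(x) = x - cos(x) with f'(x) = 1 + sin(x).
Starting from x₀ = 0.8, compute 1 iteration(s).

f(x) = x - cos(x)
f'(x) = 1 + sin(x)
x₀ = 0.8

Newton-Raphson formula: x_{n+1} = x_n - f(x_n)/f'(x_n)

Iteration 1:
  f(0.800000) = 0.103293
  f'(0.800000) = 1.717356
  x_1 = 0.800000 - 0.103293/1.717356 = 0.739853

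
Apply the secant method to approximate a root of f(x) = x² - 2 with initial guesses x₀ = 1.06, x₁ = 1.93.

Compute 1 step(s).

f(x) = x² - 2
x₀ = 1.06, x₁ = 1.93

Secant formula: x_{n+1} = x_n - f(x_n)(x_n - x_{n-1})/(f(x_n) - f(x_{n-1}))

Iteration 1:
  f(1.060000) = -0.876400
  f(1.930000) = 1.724900
  x_2 = 1.930000 - 1.724900×(1.930000 - 1.060000)/(1.724900 - (-0.876400))
       = 1.353110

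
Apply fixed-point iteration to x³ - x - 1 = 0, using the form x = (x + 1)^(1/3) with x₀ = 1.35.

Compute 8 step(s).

Equation: x³ - x - 1 = 0
Fixed-point form: x = (x + 1)^(1/3)
x₀ = 1.35

x_1 = g(1.350000) = 1.329503
x_2 = g(1.329503) = 1.325626
x_3 = g(1.325626) = 1.324890
x_4 = g(1.324890) = 1.324751
x_5 = g(1.324751) = 1.324724
x_6 = g(1.324724) = 1.324719
x_7 = g(1.324719) = 1.324718
x_8 = g(1.324718) = 1.324718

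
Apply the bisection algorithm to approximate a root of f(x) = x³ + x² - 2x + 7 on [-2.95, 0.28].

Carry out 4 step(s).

f(x) = x³ + x² - 2x + 7
Initial interval: [-2.95, 0.28]

Iteration 1:
  c_1 = (-2.950000 + 0.280000)/2 = -1.335000
  f(c_1) = f(-1.335000) = 9.072955
  f(a) × f(c) < 0, new interval: [-2.950000, -1.335000]
Iteration 2:
  c_2 = (-2.950000 + (-1.335000))/2 = -2.142500
  f(c_2) = f(-2.142500) = 6.040575
  f(a) × f(c) < 0, new interval: [-2.950000, -2.142500]
Iteration 3:
  c_3 = (-2.950000 + (-2.142500))/2 = -2.546250
  f(c_3) = f(-2.546250) = 2.067560
  f(a) × f(c) < 0, new interval: [-2.950000, -2.546250]
Iteration 4:
  c_4 = (-2.950000 + (-2.546250))/2 = -2.748125
  f(c_4) = f(-2.748125) = -0.705924
  f(a) × f(c) ≥ 0, new interval: [-2.748125, -2.546250]

After 4 iteration(s), the approximation is c_4 = -2.748125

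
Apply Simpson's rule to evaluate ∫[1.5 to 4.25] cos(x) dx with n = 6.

f(x) = cos(x)
a = 1.5, b = 4.25, n = 6
h = (b - a)/n = 0.458333

Simpson's rule: (h/3)[f(x₀) + 4f(x₁) + 2f(x₂) + ... + f(xₙ)]

x_0 = 1.5000, f(x_0) = 0.070737, coefficient = 1
x_1 = 1.9583, f(x_1) = -0.377909, coefficient = 4
x_2 = 2.4167, f(x_2) = -0.748549, coefficient = 2
x_3 = 2.8750, f(x_3) = -0.964674, coefficient = 4
x_4 = 3.3333, f(x_4) = -0.981674, coefficient = 2
x_5 = 3.7917, f(x_5) = -0.796039, coefficient = 4
x_6 = 4.2500, f(x_6) = -0.446087, coefficient = 1

I ≈ (0.458333/3) × -12.390285 = -1.892960
Exact value: -1.892484
Error: 0.000476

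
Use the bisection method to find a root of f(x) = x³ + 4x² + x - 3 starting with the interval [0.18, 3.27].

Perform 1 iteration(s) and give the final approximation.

f(x) = x³ + 4x² + x - 3
Initial interval: [0.18, 3.27]

Iteration 1:
  c_1 = (0.180000 + 3.270000)/2 = 1.725000
  f(c_1) = f(1.725000) = 15.760453
  f(a) × f(c) < 0, new interval: [0.180000, 1.725000]

After 1 iteration(s), the approximation is c_1 = 1.725000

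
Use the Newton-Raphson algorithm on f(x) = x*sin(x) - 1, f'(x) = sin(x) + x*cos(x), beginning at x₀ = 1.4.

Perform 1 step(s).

f(x) = x*sin(x) - 1
f'(x) = sin(x) + x*cos(x)
x₀ = 1.4

Newton-Raphson formula: x_{n+1} = x_n - f(x_n)/f'(x_n)

Iteration 1:
  f(1.400000) = 0.379630
  f'(1.400000) = 1.223404
  x_1 = 1.400000 - 0.379630/1.223404 = 1.089694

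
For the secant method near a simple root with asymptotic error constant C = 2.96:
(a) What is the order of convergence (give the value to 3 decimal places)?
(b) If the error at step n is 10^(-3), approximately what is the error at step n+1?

(a) Secant method has superlinear convergence with order φ = (1+√5)/2 ≈ 1.618.
    This means |e_{n+1}| ≈ C|e_n|^1.618.

(b) With |e_n| = 10^(-3) and C = 2.96:
    |e_{n+1}| ≈ 2.96 × (10^(-3))^1.618 = 2.96 × 10^(-4.85)

(a) ≈ 1.618 (golden ratio); (b) |e_{n+1}| ≈ 4.142e-05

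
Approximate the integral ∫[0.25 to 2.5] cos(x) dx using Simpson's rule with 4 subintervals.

f(x) = cos(x)
a = 0.25, b = 2.5, n = 4
h = (b - a)/n = 0.562500

Simpson's rule: (h/3)[f(x₀) + 4f(x₁) + 2f(x₂) + ... + f(xₙ)]

x_0 = 0.2500, f(x_0) = 0.968912, coefficient = 1
x_1 = 0.8125, f(x_1) = 0.687686, coefficient = 4
x_2 = 1.3750, f(x_2) = 0.194548, coefficient = 2
x_3 = 1.9375, f(x_3) = -0.358540, coefficient = 4
x_4 = 2.5000, f(x_4) = -0.801144, coefficient = 1

I ≈ (0.562500/3) × 1.873446 = 0.351271
Exact value: 0.351068
Error: 0.000203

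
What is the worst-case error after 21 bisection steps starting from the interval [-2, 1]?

Bisection error bound: |error| ≤ (b-a)/2^n
|error| ≤ (1 - (-2))/2^21 = 3/2^21
|error| ≤ 0.0000014305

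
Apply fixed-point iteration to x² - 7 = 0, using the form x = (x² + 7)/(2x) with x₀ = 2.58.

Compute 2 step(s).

Equation: x² - 7 = 0
Fixed-point form: x = (x² + 7)/(2x)
x₀ = 2.58

x_1 = g(2.580000) = 2.646589
x_2 = g(2.646589) = 2.645751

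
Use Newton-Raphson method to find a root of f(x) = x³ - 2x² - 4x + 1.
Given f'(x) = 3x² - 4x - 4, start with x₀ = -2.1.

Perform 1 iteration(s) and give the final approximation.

f(x) = x³ - 2x² - 4x + 1
f'(x) = 3x² - 4x - 4
x₀ = -2.1

Newton-Raphson formula: x_{n+1} = x_n - f(x_n)/f'(x_n)

Iteration 1:
  f(-2.100000) = -8.681000
  f'(-2.100000) = 17.630000
  x_1 = -2.100000 - (-8.681000)/17.630000 = -1.607601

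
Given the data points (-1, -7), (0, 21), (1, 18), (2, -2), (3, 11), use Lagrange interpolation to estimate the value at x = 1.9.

Lagrange interpolation formula:
P(x) = Σ yᵢ × Lᵢ(x)
where Lᵢ(x) = Π_{j≠i} (x - xⱼ)/(xᵢ - xⱼ)

L_0(1.9) = (1.9 - 0)/(-1 - 0) × (1.9 - 1)/(-1 - 1) × (1.9 - 2)/(-1 - 2) × (1.9 - 3)/(-1 - 3) = 0.007838
L_1(1.9) = (1.9 - (-1))/(0 - (-1)) × (1.9 - 1)/(0 - 1) × (1.9 - 2)/(0 - 2) × (1.9 - 3)/(0 - 3) = -0.047850
L_2(1.9) = (1.9 - (-1))/(1 - (-1)) × (1.9 - 0)/(1 - 0) × (1.9 - 2)/(1 - 2) × (1.9 - 3)/(1 - 3) = 0.151525
L_3(1.9) = (1.9 - (-1))/(2 - (-1)) × (1.9 - 0)/(2 - 0) × (1.9 - 1)/(2 - 1) × (1.9 - 3)/(2 - 3) = 0.909150
L_4(1.9) = (1.9 - (-1))/(3 - (-1)) × (1.9 - 0)/(3 - 0) × (1.9 - 1)/(3 - 1) × (1.9 - 2)/(3 - 2) = -0.020663

P(1.9) = (-7)×L_0(1.9) + 21×L_1(1.9) + 18×L_2(1.9) + (-2)×L_3(1.9) + 11×L_4(1.9)
P(1.9) = -0.377850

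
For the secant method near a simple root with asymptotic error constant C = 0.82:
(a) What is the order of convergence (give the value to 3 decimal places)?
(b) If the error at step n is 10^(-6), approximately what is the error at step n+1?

(a) Secant method has superlinear convergence with order φ = (1+√5)/2 ≈ 1.618.
    This means |e_{n+1}| ≈ C|e_n|^1.618.

(b) With |e_n| = 10^(-6) and C = 0.82:
    |e_{n+1}| ≈ 0.82 × (10^(-6))^1.618 = 0.82 × 10^(-9.71)

(a) ≈ 1.618 (golden ratio); (b) |e_{n+1}| ≈ 1.605e-10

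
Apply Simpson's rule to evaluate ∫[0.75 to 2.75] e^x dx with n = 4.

f(x) = e^x
a = 0.75, b = 2.75, n = 4
h = (b - a)/n = 0.500000

Simpson's rule: (h/3)[f(x₀) + 4f(x₁) + 2f(x₂) + ... + f(xₙ)]

x_0 = 0.7500, f(x_0) = 2.117000, coefficient = 1
x_1 = 1.2500, f(x_1) = 3.490343, coefficient = 4
x_2 = 1.7500, f(x_2) = 5.754603, coefficient = 2
x_3 = 2.2500, f(x_3) = 9.487736, coefficient = 4
x_4 = 2.7500, f(x_4) = 15.642632, coefficient = 1

I ≈ (0.500000/3) × 81.181152 = 13.530192
Exact value: 13.525632
Error: 0.004560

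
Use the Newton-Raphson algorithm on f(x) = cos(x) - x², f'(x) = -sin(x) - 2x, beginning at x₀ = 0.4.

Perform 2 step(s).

f(x) = cos(x) - x²
f'(x) = -sin(x) - 2x
x₀ = 0.4

Newton-Raphson formula: x_{n+1} = x_n - f(x_n)/f'(x_n)

Iteration 1:
  f(0.400000) = 0.761061
  f'(0.400000) = -1.189418
  x_1 = 0.400000 - 0.761061/(-1.189418) = 1.039860
Iteration 2:
  f(1.039860) = -0.574967
  f'(1.039860) = -2.942053
  x_2 = 1.039860 - (-0.574967)/(-2.942053) = 0.844429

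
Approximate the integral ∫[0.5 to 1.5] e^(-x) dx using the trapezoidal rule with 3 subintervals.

f(x) = e^(-x)
a = 0.5, b = 1.5, n = 3
h = (b - a)/n = 0.333333

Trapezoidal rule: (h/2)[f(x₀) + 2f(x₁) + 2f(x₂) + ... + f(xₙ)]

x_0 = 0.5000, f(x_0) = 0.606531, coefficient = 1
x_1 = 0.8333, f(x_1) = 0.434598, coefficient = 2
x_2 = 1.1667, f(x_2) = 0.311403, coefficient = 2
x_3 = 1.5000, f(x_3) = 0.223130, coefficient = 1

I ≈ (0.333333/2) × 2.321664 = 0.386944
Exact value: 0.383400
Error: 0.003543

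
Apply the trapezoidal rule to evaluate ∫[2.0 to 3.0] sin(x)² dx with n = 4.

f(x) = sin(x)²
a = 2.0, b = 3.0, n = 4
h = (b - a)/n = 0.250000

Trapezoidal rule: (h/2)[f(x₀) + 2f(x₁) + 2f(x₂) + ... + f(xₙ)]

x_0 = 2.0000, f(x_0) = 0.826822, coefficient = 1
x_1 = 2.2500, f(x_1) = 0.605398, coefficient = 2
x_2 = 2.5000, f(x_2) = 0.358169, coefficient = 2
x_3 = 2.7500, f(x_3) = 0.145665, coefficient = 2
x_4 = 3.0000, f(x_4) = 0.019915, coefficient = 1

I ≈ (0.250000/2) × 3.065201 = 0.383150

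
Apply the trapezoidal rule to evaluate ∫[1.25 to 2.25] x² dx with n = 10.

f(x) = x²
a = 1.25, b = 2.25, n = 10
h = (b - a)/n = 0.100000

Trapezoidal rule: (h/2)[f(x₀) + 2f(x₁) + 2f(x₂) + ... + f(xₙ)]

x_0 = 1.2500, f(x_0) = 1.562500, coefficient = 1
x_1 = 1.3500, f(x_1) = 1.822500, coefficient = 2
x_2 = 1.4500, f(x_2) = 2.102500, coefficient = 2
x_3 = 1.5500, f(x_3) = 2.402500, coefficient = 2
x_4 = 1.6500, f(x_4) = 2.722500, coefficient = 2
x_5 = 1.7500, f(x_5) = 3.062500, coefficient = 2
x_6 = 1.8500, f(x_6) = 3.422500, coefficient = 2
x_7 = 1.9500, f(x_7) = 3.802500, coefficient = 2
x_8 = 2.0500, f(x_8) = 4.202500, coefficient = 2
x_9 = 2.1500, f(x_9) = 4.622500, coefficient = 2
x_10 = 2.2500, f(x_10) = 5.062500, coefficient = 1

I ≈ (0.100000/2) × 62.950000 = 3.147500
Exact value: 3.145833
Error: 0.001667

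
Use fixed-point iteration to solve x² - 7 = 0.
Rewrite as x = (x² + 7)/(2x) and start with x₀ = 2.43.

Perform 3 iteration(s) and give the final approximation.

Equation: x² - 7 = 0
Fixed-point form: x = (x² + 7)/(2x)
x₀ = 2.43

x_1 = g(2.430000) = 2.655329
x_2 = g(2.655329) = 2.645769
x_3 = g(2.645769) = 2.645751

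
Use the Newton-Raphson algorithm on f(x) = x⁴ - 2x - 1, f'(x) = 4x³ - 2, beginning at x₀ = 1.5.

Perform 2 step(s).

f(x) = x⁴ - 2x - 1
f'(x) = 4x³ - 2
x₀ = 1.5

Newton-Raphson formula: x_{n+1} = x_n - f(x_n)/f'(x_n)

Iteration 1:
  f(1.500000) = 1.062500
  f'(1.500000) = 11.500000
  x_1 = 1.500000 - 1.062500/11.500000 = 1.407609
Iteration 2:
  f(1.407609) = 0.110579
  f'(1.407609) = 9.155931
  x_2 = 1.407609 - 0.110579/9.155931 = 1.395531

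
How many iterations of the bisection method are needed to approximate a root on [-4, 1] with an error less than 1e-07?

We need (b-a)/2^n ≤ 1e-07
(1 - (-4))/2^n ≤ 1e-07
5/2^n ≤ 1e-07
2^n ≥ 50000000
n ≥ log₂(50000000) = 25.58
n ≥ 26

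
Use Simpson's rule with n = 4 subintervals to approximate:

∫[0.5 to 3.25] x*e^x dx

f(x) = x*e^x
a = 0.5, b = 3.25, n = 4
h = (b - a)/n = 0.687500

Simpson's rule: (h/3)[f(x₀) + 4f(x₁) + 2f(x₂) + ... + f(xₙ)]

x_0 = 0.5000, f(x_0) = 0.824361, coefficient = 1
x_1 = 1.1875, f(x_1) = 3.893663, coefficient = 4
x_2 = 1.8750, f(x_2) = 12.226536, coefficient = 2
x_3 = 2.5625, f(x_3) = 33.231006, coefficient = 4
x_4 = 3.2500, f(x_4) = 83.818605, coefficient = 1

I ≈ (0.687500/3) × 257.594710 = 59.032121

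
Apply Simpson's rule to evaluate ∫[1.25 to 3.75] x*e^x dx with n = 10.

f(x) = x*e^x
a = 1.25, b = 3.75, n = 10
h = (b - a)/n = 0.250000

Simpson's rule: (h/3)[f(x₀) + 4f(x₁) + 2f(x₂) + ... + f(xₙ)]

x_0 = 1.2500, f(x_0) = 4.362929, coefficient = 1
x_1 = 1.5000, f(x_1) = 6.722534, coefficient = 4
x_2 = 1.7500, f(x_2) = 10.070555, coefficient = 2
x_3 = 2.0000, f(x_3) = 14.778112, coefficient = 4
x_4 = 2.2500, f(x_4) = 21.347406, coefficient = 2
x_5 = 2.5000, f(x_5) = 30.456235, coefficient = 4
x_6 = 2.7500, f(x_6) = 43.017238, coefficient = 2
x_7 = 3.0000, f(x_7) = 60.256611, coefficient = 4
x_8 = 3.2500, f(x_8) = 83.818605, coefficient = 2
x_9 = 3.5000, f(x_9) = 115.904082, coefficient = 4
x_10 = 3.7500, f(x_10) = 159.454058, coefficient = 1

I ≈ (0.250000/3) × 1392.794885 = 116.066240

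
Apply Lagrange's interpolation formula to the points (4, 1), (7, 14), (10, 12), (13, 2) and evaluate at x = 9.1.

Lagrange interpolation formula:
P(x) = Σ yᵢ × Lᵢ(x)
where Lᵢ(x) = Π_{j≠i} (x - xⱼ)/(xᵢ - xⱼ)

L_0(9.1) = (9.1 - 7)/(4 - 7) × (9.1 - 10)/(4 - 10) × (9.1 - 13)/(4 - 13) = -0.045500
L_1(9.1) = (9.1 - 4)/(7 - 4) × (9.1 - 10)/(7 - 10) × (9.1 - 13)/(7 - 13) = 0.331500
L_2(9.1) = (9.1 - 4)/(10 - 4) × (9.1 - 7)/(10 - 7) × (9.1 - 13)/(10 - 13) = 0.773500
L_3(9.1) = (9.1 - 4)/(13 - 4) × (9.1 - 7)/(13 - 7) × (9.1 - 10)/(13 - 10) = -0.059500

P(9.1) = 1×L_0(9.1) + 14×L_1(9.1) + 12×L_2(9.1) + 2×L_3(9.1)
P(9.1) = 13.758500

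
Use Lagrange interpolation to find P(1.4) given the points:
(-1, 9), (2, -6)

Lagrange interpolation formula:
P(x) = Σ yᵢ × Lᵢ(x)
where Lᵢ(x) = Π_{j≠i} (x - xⱼ)/(xᵢ - xⱼ)

L_0(1.4) = (1.4 - 2)/(-1 - 2) = 0.200000
L_1(1.4) = (1.4 - (-1))/(2 - (-1)) = 0.800000

P(1.4) = 9×L_0(1.4) + (-6)×L_1(1.4)
P(1.4) = -3.000000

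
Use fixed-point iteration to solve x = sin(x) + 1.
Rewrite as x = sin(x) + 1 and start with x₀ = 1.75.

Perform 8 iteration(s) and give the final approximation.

Equation: x = sin(x) + 1
Fixed-point form: x = sin(x) + 1
x₀ = 1.75

x_1 = g(1.750000) = 1.983986
x_2 = g(1.983986) = 1.915845
x_3 = g(1.915845) = 1.941059
x_4 = g(1.941059) = 1.932232
x_5 = g(1.932232) = 1.935390
x_6 = g(1.935390) = 1.934269
x_7 = g(1.934269) = 1.934668
x_8 = g(1.934668) = 1.934526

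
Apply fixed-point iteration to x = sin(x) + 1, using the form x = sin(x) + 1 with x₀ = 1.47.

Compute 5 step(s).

Equation: x = sin(x) + 1
Fixed-point form: x = sin(x) + 1
x₀ = 1.47

x_1 = g(1.470000) = 1.994924
x_2 = g(1.994924) = 1.911398
x_3 = g(1.911398) = 1.942554
x_4 = g(1.942554) = 1.931690
x_5 = g(1.931690) = 1.935582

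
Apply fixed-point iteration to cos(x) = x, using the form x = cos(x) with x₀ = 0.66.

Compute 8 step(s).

Equation: cos(x) = x
Fixed-point form: x = cos(x)
x₀ = 0.66

x_1 = g(0.660000) = 0.789992
x_2 = g(0.789992) = 0.703851
x_3 = g(0.703851) = 0.762356
x_4 = g(0.762356) = 0.723211
x_5 = g(0.723211) = 0.749685
x_6 = g(0.749685) = 0.731904
x_7 = g(0.731904) = 0.743903
x_8 = g(0.743903) = 0.735831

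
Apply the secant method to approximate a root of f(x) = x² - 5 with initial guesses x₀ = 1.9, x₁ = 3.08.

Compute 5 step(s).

f(x) = x² - 5
x₀ = 1.9, x₁ = 3.08

Secant formula: x_{n+1} = x_n - f(x_n)(x_n - x_{n-1})/(f(x_n) - f(x_{n-1}))

Iteration 1:
  f(1.900000) = -1.390000
  f(3.080000) = 4.486400
  x_2 = 3.080000 - 4.486400×(3.080000 - 1.900000)/(4.486400 - (-1.390000))
       = 2.179116
Iteration 2:
  f(3.080000) = 4.486400
  f(2.179116) = -0.251451
  x_3 = 2.179116 - (-0.251451)×(2.179116 - 3.080000)/(-0.251451 - 4.486400)
       = 2.226929
Iteration 3:
  f(2.179116) = -0.251451
  f(2.226929) = -0.040787
  x_4 = 2.226929 - (-0.040787)×(2.226929 - 2.179116)/(-0.040787 - (-0.251451))
       = 2.236186
Iteration 4:
  f(2.226929) = -0.040787
  f(2.236186) = 0.000528
  x_5 = 2.236186 - 0.000528×(2.236186 - 2.226929)/(0.000528 - (-0.040787))
       = 2.236068
Iteration 5:
  f(2.236186) = 0.000528
  f(2.236068) = -0.000001
  x_6 = 2.236068 - (-0.000001)×(2.236068 - 2.236186)/(-0.000001 - 0.000528)
       = 2.236068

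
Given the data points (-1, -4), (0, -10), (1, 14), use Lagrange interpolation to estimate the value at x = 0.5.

Lagrange interpolation formula:
P(x) = Σ yᵢ × Lᵢ(x)
where Lᵢ(x) = Π_{j≠i} (x - xⱼ)/(xᵢ - xⱼ)

L_0(0.5) = (0.5 - 0)/(-1 - 0) × (0.5 - 1)/(-1 - 1) = -0.125000
L_1(0.5) = (0.5 - (-1))/(0 - (-1)) × (0.5 - 1)/(0 - 1) = 0.750000
L_2(0.5) = (0.5 - (-1))/(1 - (-1)) × (0.5 - 0)/(1 - 0) = 0.375000

P(0.5) = (-4)×L_0(0.5) + (-10)×L_1(0.5) + 14×L_2(0.5)
P(0.5) = -1.750000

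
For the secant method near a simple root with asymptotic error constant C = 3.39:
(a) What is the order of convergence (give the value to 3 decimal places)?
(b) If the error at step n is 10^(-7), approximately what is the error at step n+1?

(a) Secant method has superlinear convergence with order φ = (1+√5)/2 ≈ 1.618.
    This means |e_{n+1}| ≈ C|e_n|^1.618.

(b) With |e_n| = 10^(-7) and C = 3.39:
    |e_{n+1}| ≈ 3.39 × (10^(-7))^1.618 = 3.39 × 10^(-11.33)

(a) ≈ 1.618 (golden ratio); (b) |e_{n+1}| ≈ 1.599e-11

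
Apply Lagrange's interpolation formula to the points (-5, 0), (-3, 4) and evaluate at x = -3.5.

Lagrange interpolation formula:
P(x) = Σ yᵢ × Lᵢ(x)
where Lᵢ(x) = Π_{j≠i} (x - xⱼ)/(xᵢ - xⱼ)

L_0(-3.5) = (-3.5 - (-3))/(-5 - (-3)) = 0.250000
L_1(-3.5) = (-3.5 - (-5))/(-3 - (-5)) = 0.750000

P(-3.5) = 0×L_0(-3.5) + 4×L_1(-3.5)
P(-3.5) = 3.000000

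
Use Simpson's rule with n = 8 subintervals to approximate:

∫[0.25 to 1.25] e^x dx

f(x) = e^x
a = 0.25, b = 1.25, n = 8
h = (b - a)/n = 0.125000

Simpson's rule: (h/3)[f(x₀) + 4f(x₁) + 2f(x₂) + ... + f(xₙ)]

x_0 = 0.2500, f(x_0) = 1.284025, coefficient = 1
x_1 = 0.3750, f(x_1) = 1.454991, coefficient = 4
x_2 = 0.5000, f(x_2) = 1.648721, coefficient = 2
x_3 = 0.6250, f(x_3) = 1.868246, coefficient = 4
x_4 = 0.7500, f(x_4) = 2.117000, coefficient = 2
x_5 = 0.8750, f(x_5) = 2.398875, coefficient = 4
x_6 = 1.0000, f(x_6) = 2.718282, coefficient = 2
x_7 = 1.1250, f(x_7) = 3.080217, coefficient = 4
x_8 = 1.2500, f(x_8) = 3.490343, coefficient = 1

I ≈ (0.125000/3) × 52.951693 = 2.206321
Exact value: 2.206318
Error: 0.000003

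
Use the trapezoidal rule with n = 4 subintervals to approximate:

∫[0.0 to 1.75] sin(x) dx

f(x) = sin(x)
a = 0.0, b = 1.75, n = 4
h = (b - a)/n = 0.437500

Trapezoidal rule: (h/2)[f(x₀) + 2f(x₁) + 2f(x₂) + ... + f(xₙ)]

x_0 = 0.0000, f(x_0) = 0.000000, coefficient = 1
x_1 = 0.4375, f(x_1) = 0.423676, coefficient = 2
x_2 = 0.8750, f(x_2) = 0.767544, coefficient = 2
x_3 = 1.3125, f(x_3) = 0.966827, coefficient = 2
x_4 = 1.7500, f(x_4) = 0.983986, coefficient = 1

I ≈ (0.437500/2) × 5.300079 = 1.159392
Exact value: 1.178246
Error: 0.018854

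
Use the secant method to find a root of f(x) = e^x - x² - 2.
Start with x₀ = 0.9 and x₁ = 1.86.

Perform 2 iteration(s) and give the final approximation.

f(x) = e^x - x² - 2
x₀ = 0.9, x₁ = 1.86

Secant formula: x_{n+1} = x_n - f(x_n)(x_n - x_{n-1})/(f(x_n) - f(x_{n-1}))

Iteration 1:
  f(0.900000) = -0.350397
  f(1.860000) = 0.964137
  x_2 = 1.860000 - 0.964137×(1.860000 - 0.900000)/(0.964137 - (-0.350397))
       = 1.155894
Iteration 2:
  f(1.860000) = 0.964137
  f(1.155894) = -0.159229
  x_3 = 1.155894 - (-0.159229)×(1.155894 - 1.860000)/(-0.159229 - 0.964137)
       = 1.255696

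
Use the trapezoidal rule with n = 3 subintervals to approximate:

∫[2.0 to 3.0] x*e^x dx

f(x) = x*e^x
a = 2.0, b = 3.0, n = 3
h = (b - a)/n = 0.333333

Trapezoidal rule: (h/2)[f(x₀) + 2f(x₁) + 2f(x₂) + ... + f(xₙ)]

x_0 = 2.0000, f(x_0) = 14.778112, coefficient = 1
x_1 = 2.3333, f(x_1) = 24.061937, coefficient = 2
x_2 = 2.6667, f(x_2) = 38.378443, coefficient = 2
x_3 = 3.0000, f(x_3) = 60.256611, coefficient = 1

I ≈ (0.333333/2) × 199.915482 = 33.319247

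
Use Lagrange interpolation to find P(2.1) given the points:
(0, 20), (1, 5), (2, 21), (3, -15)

Lagrange interpolation formula:
P(x) = Σ yᵢ × Lᵢ(x)
where Lᵢ(x) = Π_{j≠i} (x - xⱼ)/(xᵢ - xⱼ)

L_0(2.1) = (2.1 - 1)/(0 - 1) × (2.1 - 2)/(0 - 2) × (2.1 - 3)/(0 - 3) = 0.016500
L_1(2.1) = (2.1 - 0)/(1 - 0) × (2.1 - 2)/(1 - 2) × (2.1 - 3)/(1 - 3) = -0.094500
L_2(2.1) = (2.1 - 0)/(2 - 0) × (2.1 - 1)/(2 - 1) × (2.1 - 3)/(2 - 3) = 1.039500
L_3(2.1) = (2.1 - 0)/(3 - 0) × (2.1 - 1)/(3 - 1) × (2.1 - 2)/(3 - 2) = 0.038500

P(2.1) = 20×L_0(2.1) + 5×L_1(2.1) + 21×L_2(2.1) + (-15)×L_3(2.1)
P(2.1) = 21.109500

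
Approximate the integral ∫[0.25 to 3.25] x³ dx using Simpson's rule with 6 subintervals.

f(x) = x³
a = 0.25, b = 3.25, n = 6
h = (b - a)/n = 0.500000

Simpson's rule: (h/3)[f(x₀) + 4f(x₁) + 2f(x₂) + ... + f(xₙ)]

x_0 = 0.2500, f(x_0) = 0.015625, coefficient = 1
x_1 = 0.7500, f(x_1) = 0.421875, coefficient = 4
x_2 = 1.2500, f(x_2) = 1.953125, coefficient = 2
x_3 = 1.7500, f(x_3) = 5.359375, coefficient = 4
x_4 = 2.2500, f(x_4) = 11.390625, coefficient = 2
x_5 = 2.7500, f(x_5) = 20.796875, coefficient = 4
x_6 = 3.2500, f(x_6) = 34.328125, coefficient = 1

I ≈ (0.500000/3) × 167.343750 = 27.890625
Exact value: 27.890625
Error: 0.000000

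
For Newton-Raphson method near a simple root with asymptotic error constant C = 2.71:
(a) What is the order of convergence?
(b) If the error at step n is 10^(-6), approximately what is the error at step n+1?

(a) Newton-Raphson has quadratic (order 2) convergence near simple roots.
    This means |e_{n+1}| ≈ C|e_n|².

(b) With |e_n| = 10^(-6) and C = 2.71:
    |e_{n+1}| ≈ 2.71 × (10^(-6))² = 2.71 × 10^(-12)

(a) 2 (quadratic); (b) |e_{n+1}| ≈ 2.710e-12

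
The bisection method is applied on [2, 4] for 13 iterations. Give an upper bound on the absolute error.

Bisection error bound: |error| ≤ (b-a)/2^n
|error| ≤ (4 - 2)/2^13 = 2/2^13
|error| ≤ 0.0002441406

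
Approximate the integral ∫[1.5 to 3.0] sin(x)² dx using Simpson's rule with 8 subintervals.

f(x) = sin(x)²
a = 1.5, b = 3.0, n = 8
h = (b - a)/n = 0.187500

Simpson's rule: (h/3)[f(x₀) + 4f(x₁) + 2f(x₂) + ... + f(xₙ)]

x_0 = 1.5000, f(x_0) = 0.994996, coefficient = 1
x_1 = 1.6875, f(x_1) = 0.986442, coefficient = 4
x_2 = 1.8750, f(x_2) = 0.910280, coefficient = 2
x_3 = 2.0625, f(x_3) = 0.777095, coefficient = 4
x_4 = 2.2500, f(x_4) = 0.605398, coefficient = 2
x_5 = 2.4375, f(x_5) = 0.419052, coefficient = 4
x_6 = 2.6250, f(x_6) = 0.243957, coefficient = 2
x_7 = 2.8125, f(x_7) = 0.104448, coefficient = 4
x_8 = 3.0000, f(x_8) = 0.019915, coefficient = 1

I ≈ (0.187500/3) × 13.682330 = 0.855146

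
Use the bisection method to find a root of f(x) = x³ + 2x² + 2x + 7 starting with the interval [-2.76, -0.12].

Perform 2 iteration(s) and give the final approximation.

f(x) = x³ + 2x² + 2x + 7
Initial interval: [-2.76, -0.12]

Iteration 1:
  c_1 = (-2.760000 + (-0.120000))/2 = -1.440000
  f(c_1) = f(-1.440000) = 5.281216
  f(a) × f(c) < 0, new interval: [-2.760000, -1.440000]
Iteration 2:
  c_2 = (-2.760000 + (-1.440000))/2 = -2.100000
  f(c_2) = f(-2.100000) = 2.359000
  f(a) × f(c) < 0, new interval: [-2.760000, -2.100000]

After 2 iteration(s), the approximation is c_2 = -2.100000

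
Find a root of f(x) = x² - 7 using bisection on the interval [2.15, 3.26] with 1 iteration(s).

f(x) = x² - 7
Initial interval: [2.15, 3.26]

Iteration 1:
  c_1 = (2.150000 + 3.260000)/2 = 2.705000
  f(c_1) = f(2.705000) = 0.317025
  f(a) × f(c) < 0, new interval: [2.150000, 2.705000]

After 1 iteration(s), the approximation is c_1 = 2.705000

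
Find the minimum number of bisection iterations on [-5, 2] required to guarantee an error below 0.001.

We need (b-a)/2^n ≤ 0.001
(2 - (-5))/2^n ≤ 0.001
7/2^n ≤ 0.001
2^n ≥ 7000
n ≥ log₂(7000) = 12.77
n ≥ 13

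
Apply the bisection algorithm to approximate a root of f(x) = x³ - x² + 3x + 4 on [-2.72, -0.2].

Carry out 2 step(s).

f(x) = x³ - x² + 3x + 4
Initial interval: [-2.72, -0.2]

Iteration 1:
  c_1 = (-2.720000 + (-0.200000))/2 = -1.460000
  f(c_1) = f(-1.460000) = -5.623736
  f(a) × f(c) ≥ 0, new interval: [-1.460000, -0.200000]
Iteration 2:
  c_2 = (-1.460000 + (-0.200000))/2 = -0.830000
  f(c_2) = f(-0.830000) = 0.249313
  f(a) × f(c) < 0, new interval: [-1.460000, -0.830000]

After 2 iteration(s), the approximation is c_2 = -0.830000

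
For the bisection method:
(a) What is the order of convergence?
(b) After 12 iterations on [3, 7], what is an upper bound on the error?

(a) Bisection has linear (order 1) convergence; the error is halved each step.

(b) Error bound = (b-a)/2^n = (7 - 3)/2^{12}
    = 4/2^{12}

(a) 1 (linear); (b) error ≤ 9.77e-04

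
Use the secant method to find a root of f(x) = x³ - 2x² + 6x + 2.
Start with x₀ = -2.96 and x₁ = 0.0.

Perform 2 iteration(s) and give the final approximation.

f(x) = x³ - 2x² + 6x + 2
x₀ = -2.96, x₁ = 0.0

Secant formula: x_{n+1} = x_n - f(x_n)(x_n - x_{n-1})/(f(x_n) - f(x_{n-1}))

Iteration 1:
  f(-2.960000) = -59.217536
  f(0.000000) = 2.000000
  x_2 = 0.000000 - 2.000000×(0.000000 - (-2.960000))/(2.000000 - (-59.217536))
       = -0.096704
Iteration 2:
  f(0.000000) = 2.000000
  f(-0.096704) = 1.400166
  x_3 = -0.096704 - 1.400166×(-0.096704 - 0.000000)/(1.400166 - 2.000000)
       = -0.322437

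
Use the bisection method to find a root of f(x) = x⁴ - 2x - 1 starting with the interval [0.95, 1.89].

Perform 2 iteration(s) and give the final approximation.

f(x) = x⁴ - 2x - 1
Initial interval: [0.95, 1.89]

Iteration 1:
  c_1 = (0.950000 + 1.890000)/2 = 1.420000
  f(c_1) = f(1.420000) = 0.225869
  f(a) × f(c) < 0, new interval: [0.950000, 1.420000]
Iteration 2:
  c_2 = (0.950000 + 1.420000)/2 = 1.185000
  f(c_2) = f(1.185000) = -1.398152
  f(a) × f(c) ≥ 0, new interval: [1.185000, 1.420000]

After 2 iteration(s), the approximation is c_2 = 1.185000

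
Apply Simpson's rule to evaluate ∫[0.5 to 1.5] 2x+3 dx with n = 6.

f(x) = 2x+3
a = 0.5, b = 1.5, n = 6
h = (b - a)/n = 0.166667

Simpson's rule: (h/3)[f(x₀) + 4f(x₁) + 2f(x₂) + ... + f(xₙ)]

x_0 = 0.5000, f(x_0) = 4.000000, coefficient = 1
x_1 = 0.6667, f(x_1) = 4.333333, coefficient = 4
x_2 = 0.8333, f(x_2) = 4.666667, coefficient = 2
x_3 = 1.0000, f(x_3) = 5.000000, coefficient = 4
x_4 = 1.1667, f(x_4) = 5.333333, coefficient = 2
x_5 = 1.3333, f(x_5) = 5.666667, coefficient = 4
x_6 = 1.5000, f(x_6) = 6.000000, coefficient = 1

I ≈ (0.166667/3) × 90.000000 = 5.000000
Exact value: 5.000000
Error: 0.000000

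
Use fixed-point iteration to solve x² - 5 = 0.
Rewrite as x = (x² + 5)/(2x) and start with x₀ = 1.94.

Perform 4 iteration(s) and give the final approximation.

Equation: x² - 5 = 0
Fixed-point form: x = (x² + 5)/(2x)
x₀ = 1.94

x_1 = g(1.940000) = 2.258660
x_2 = g(2.258660) = 2.236181
x_3 = g(2.236181) = 2.236068
x_4 = g(2.236068) = 2.236068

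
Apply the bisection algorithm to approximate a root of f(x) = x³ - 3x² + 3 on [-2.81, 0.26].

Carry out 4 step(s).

f(x) = x³ - 3x² + 3
Initial interval: [-2.81, 0.26]

Iteration 1:
  c_1 = (-2.810000 + 0.260000)/2 = -1.275000
  f(c_1) = f(-1.275000) = -3.949547
  f(a) × f(c) ≥ 0, new interval: [-1.275000, 0.260000]
Iteration 2:
  c_2 = (-1.275000 + 0.260000)/2 = -0.507500
  f(c_2) = f(-0.507500) = 2.096621
  f(a) × f(c) < 0, new interval: [-1.275000, -0.507500]
Iteration 3:
  c_3 = (-1.275000 + (-0.507500))/2 = -0.891250
  f(c_3) = f(-0.891250) = -0.090923
  f(a) × f(c) ≥ 0, new interval: [-0.891250, -0.507500]
Iteration 4:
  c_4 = (-0.891250 + (-0.507500))/2 = -0.699375
  f(c_4) = f(-0.699375) = 1.190542
  f(a) × f(c) < 0, new interval: [-0.891250, -0.699375]

After 4 iteration(s), the approximation is c_4 = -0.699375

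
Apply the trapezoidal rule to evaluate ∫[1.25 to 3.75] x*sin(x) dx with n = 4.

f(x) = x*sin(x)
a = 1.25, b = 3.75, n = 4
h = (b - a)/n = 0.625000

Trapezoidal rule: (h/2)[f(x₀) + 2f(x₁) + 2f(x₂) + ... + f(xₙ)]

x_0 = 1.2500, f(x_0) = 1.186231, coefficient = 1
x_1 = 1.8750, f(x_1) = 1.788911, coefficient = 2
x_2 = 2.5000, f(x_2) = 1.496180, coefficient = 2
x_3 = 3.1250, f(x_3) = 0.051850, coefficient = 2
x_4 = 3.7500, f(x_4) = -2.143355, coefficient = 1

I ≈ (0.625000/2) × 5.716758 = 1.786487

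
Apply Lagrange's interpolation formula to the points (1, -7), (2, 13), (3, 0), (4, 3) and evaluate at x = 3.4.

Lagrange interpolation formula:
P(x) = Σ yᵢ × Lᵢ(x)
where Lᵢ(x) = Π_{j≠i} (x - xⱼ)/(xᵢ - xⱼ)

L_0(3.4) = (3.4 - 2)/(1 - 2) × (3.4 - 3)/(1 - 3) × (3.4 - 4)/(1 - 4) = 0.056000
L_1(3.4) = (3.4 - 1)/(2 - 1) × (3.4 - 3)/(2 - 3) × (3.4 - 4)/(2 - 4) = -0.288000
L_2(3.4) = (3.4 - 1)/(3 - 1) × (3.4 - 2)/(3 - 2) × (3.4 - 4)/(3 - 4) = 1.008000
L_3(3.4) = (3.4 - 1)/(4 - 1) × (3.4 - 2)/(4 - 2) × (3.4 - 3)/(4 - 3) = 0.224000

P(3.4) = (-7)×L_0(3.4) + 13×L_1(3.4) + 0×L_2(3.4) + 3×L_3(3.4)
P(3.4) = -3.464000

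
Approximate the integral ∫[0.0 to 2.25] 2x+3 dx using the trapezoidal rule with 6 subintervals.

f(x) = 2x+3
a = 0.0, b = 2.25, n = 6
h = (b - a)/n = 0.375000

Trapezoidal rule: (h/2)[f(x₀) + 2f(x₁) + 2f(x₂) + ... + f(xₙ)]

x_0 = 0.0000, f(x_0) = 3.000000, coefficient = 1
x_1 = 0.3750, f(x_1) = 3.750000, coefficient = 2
x_2 = 0.7500, f(x_2) = 4.500000, coefficient = 2
x_3 = 1.1250, f(x_3) = 5.250000, coefficient = 2
x_4 = 1.5000, f(x_4) = 6.000000, coefficient = 2
x_5 = 1.8750, f(x_5) = 6.750000, coefficient = 2
x_6 = 2.2500, f(x_6) = 7.500000, coefficient = 1

I ≈ (0.375000/2) × 63.000000 = 11.812500
Exact value: 11.812500
Error: 0.000000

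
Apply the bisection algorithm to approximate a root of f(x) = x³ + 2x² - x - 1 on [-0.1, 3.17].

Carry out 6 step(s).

f(x) = x³ + 2x² - x - 1
Initial interval: [-0.1, 3.17]

Iteration 1:
  c_1 = (-0.100000 + 3.170000)/2 = 1.535000
  f(c_1) = f(1.535000) = 5.794255
  f(a) × f(c) < 0, new interval: [-0.100000, 1.535000]
Iteration 2:
  c_2 = (-0.100000 + 1.535000)/2 = 0.717500
  f(c_2) = f(0.717500) = -0.318514
  f(a) × f(c) ≥ 0, new interval: [0.717500, 1.535000]
Iteration 3:
  c_3 = (0.717500 + 1.535000)/2 = 1.126250
  f(c_3) = f(1.126250) = 1.839208
  f(a) × f(c) < 0, new interval: [0.717500, 1.126250]
Iteration 4:
  c_4 = (0.717500 + 1.126250)/2 = 0.921875
  f(c_4) = f(0.921875) = 0.561291
  f(a) × f(c) < 0, new interval: [0.717500, 0.921875]
Iteration 5:
  c_5 = (0.717500 + 0.921875)/2 = 0.819687
  f(c_5) = f(0.819687) = 0.074826
  f(a) × f(c) < 0, new interval: [0.717500, 0.819687]
Iteration 6:
  c_6 = (0.717500 + 0.819687)/2 = 0.768594
  f(c_6) = f(0.768594) = -0.133085
  f(a) × f(c) ≥ 0, new interval: [0.768594, 0.819687]

After 6 iteration(s), the approximation is c_6 = 0.768594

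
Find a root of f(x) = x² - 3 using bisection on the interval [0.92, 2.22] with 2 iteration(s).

f(x) = x² - 3
Initial interval: [0.92, 2.22]

Iteration 1:
  c_1 = (0.920000 + 2.220000)/2 = 1.570000
  f(c_1) = f(1.570000) = -0.535100
  f(a) × f(c) ≥ 0, new interval: [1.570000, 2.220000]
Iteration 2:
  c_2 = (1.570000 + 2.220000)/2 = 1.895000
  f(c_2) = f(1.895000) = 0.591025
  f(a) × f(c) < 0, new interval: [1.570000, 1.895000]

After 2 iteration(s), the approximation is c_2 = 1.895000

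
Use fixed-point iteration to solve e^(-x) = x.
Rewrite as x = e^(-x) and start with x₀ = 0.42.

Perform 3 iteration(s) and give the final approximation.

Equation: e^(-x) = x
Fixed-point form: x = e^(-x)
x₀ = 0.42

x_1 = g(0.420000) = 0.657047
x_2 = g(0.657047) = 0.518380
x_3 = g(0.518380) = 0.595484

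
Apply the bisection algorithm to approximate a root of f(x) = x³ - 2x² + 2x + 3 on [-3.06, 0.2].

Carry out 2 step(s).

f(x) = x³ - 2x² + 2x + 3
Initial interval: [-3.06, 0.2]

Iteration 1:
  c_1 = (-3.060000 + 0.200000)/2 = -1.430000
  f(c_1) = f(-1.430000) = -6.874007
  f(a) × f(c) ≥ 0, new interval: [-1.430000, 0.200000]
Iteration 2:
  c_2 = (-1.430000 + 0.200000)/2 = -0.615000
  f(c_2) = f(-0.615000) = 0.780942
  f(a) × f(c) < 0, new interval: [-1.430000, -0.615000]

After 2 iteration(s), the approximation is c_2 = -0.615000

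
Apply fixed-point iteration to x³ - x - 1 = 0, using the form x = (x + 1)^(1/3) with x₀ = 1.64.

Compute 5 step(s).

Equation: x³ - x - 1 = 0
Fixed-point form: x = (x + 1)^(1/3)
x₀ = 1.64

x_1 = g(1.640000) = 1.382085
x_2 = g(1.382085) = 1.335526
x_3 = g(1.335526) = 1.326768
x_4 = g(1.326768) = 1.325107
x_5 = g(1.325107) = 1.324792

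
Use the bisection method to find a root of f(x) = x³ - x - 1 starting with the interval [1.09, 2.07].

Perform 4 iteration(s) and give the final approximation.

f(x) = x³ - x - 1
Initial interval: [1.09, 2.07]

Iteration 1:
  c_1 = (1.090000 + 2.070000)/2 = 1.580000
  f(c_1) = f(1.580000) = 1.364312
  f(a) × f(c) < 0, new interval: [1.090000, 1.580000]
Iteration 2:
  c_2 = (1.090000 + 1.580000)/2 = 1.335000
  f(c_2) = f(1.335000) = 0.044270
  f(a) × f(c) < 0, new interval: [1.090000, 1.335000]
Iteration 3:
  c_3 = (1.090000 + 1.335000)/2 = 1.212500
  f(c_3) = f(1.212500) = -0.429936
  f(a) × f(c) ≥ 0, new interval: [1.212500, 1.335000]
Iteration 4:
  c_4 = (1.212500 + 1.335000)/2 = 1.273750
  f(c_4) = f(1.273750) = -0.207168
  f(a) × f(c) ≥ 0, new interval: [1.273750, 1.335000]

After 4 iteration(s), the approximation is c_4 = 1.273750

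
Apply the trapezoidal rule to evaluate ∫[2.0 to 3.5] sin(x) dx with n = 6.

f(x) = sin(x)
a = 2.0, b = 3.5, n = 6
h = (b - a)/n = 0.250000

Trapezoidal rule: (h/2)[f(x₀) + 2f(x₁) + 2f(x₂) + ... + f(xₙ)]

x_0 = 2.0000, f(x_0) = 0.909297, coefficient = 1
x_1 = 2.2500, f(x_1) = 0.778073, coefficient = 2
x_2 = 2.5000, f(x_2) = 0.598472, coefficient = 2
x_3 = 2.7500, f(x_3) = 0.381661, coefficient = 2
x_4 = 3.0000, f(x_4) = 0.141120, coefficient = 2
x_5 = 3.2500, f(x_5) = -0.108195, coefficient = 2
x_6 = 3.5000, f(x_6) = -0.350783, coefficient = 1

I ≈ (0.250000/2) × 4.140777 = 0.517597
Exact value: 0.520310
Error: 0.002713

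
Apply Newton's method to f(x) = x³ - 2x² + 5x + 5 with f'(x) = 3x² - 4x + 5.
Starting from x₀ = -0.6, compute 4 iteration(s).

f(x) = x³ - 2x² + 5x + 5
f'(x) = 3x² - 4x + 5
x₀ = -0.6

Newton-Raphson formula: x_{n+1} = x_n - f(x_n)/f'(x_n)

Iteration 1:
  f(-0.600000) = 1.064000
  f'(-0.600000) = 8.480000
  x_1 = -0.600000 - 1.064000/8.480000 = -0.725472
Iteration 2:
  f(-0.725472) = -0.061799
  f'(-0.725472) = 9.480814
  x_2 = -0.725472 - (-0.061799)/9.480814 = -0.718953
Iteration 3:
  f(-0.718953) = -0.000177
  f'(-0.718953) = 9.426495
  x_3 = -0.718953 - (-0.000177)/9.426495 = -0.718935
Iteration 4:
  f(-0.718935) = 0.000000
  f'(-0.718935) = 9.426339
  x_4 = -0.718935 - 0.000000/9.426339 = -0.718935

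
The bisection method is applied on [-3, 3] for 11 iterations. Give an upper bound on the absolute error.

Bisection error bound: |error| ≤ (b-a)/2^n
|error| ≤ (3 - (-3))/2^11 = 6/2^11
|error| ≤ 0.0029296875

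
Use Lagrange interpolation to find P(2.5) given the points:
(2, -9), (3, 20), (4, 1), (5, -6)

Lagrange interpolation formula:
P(x) = Σ yᵢ × Lᵢ(x)
where Lᵢ(x) = Π_{j≠i} (x - xⱼ)/(xᵢ - xⱼ)

L_0(2.5) = (2.5 - 3)/(2 - 3) × (2.5 - 4)/(2 - 4) × (2.5 - 5)/(2 - 5) = 0.312500
L_1(2.5) = (2.5 - 2)/(3 - 2) × (2.5 - 4)/(3 - 4) × (2.5 - 5)/(3 - 5) = 0.937500
L_2(2.5) = (2.5 - 2)/(4 - 2) × (2.5 - 3)/(4 - 3) × (2.5 - 5)/(4 - 5) = -0.312500
L_3(2.5) = (2.5 - 2)/(5 - 2) × (2.5 - 3)/(5 - 3) × (2.5 - 4)/(5 - 4) = 0.062500

P(2.5) = (-9)×L_0(2.5) + 20×L_1(2.5) + 1×L_2(2.5) + (-6)×L_3(2.5)
P(2.5) = 15.250000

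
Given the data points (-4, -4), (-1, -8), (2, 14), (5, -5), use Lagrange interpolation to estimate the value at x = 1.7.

Lagrange interpolation formula:
P(x) = Σ yᵢ × Lᵢ(x)
where Lᵢ(x) = Π_{j≠i} (x - xⱼ)/(xᵢ - xⱼ)

L_0(1.7) = (1.7 - (-1))/(-4 - (-1)) × (1.7 - 2)/(-4 - 2) × (1.7 - 5)/(-4 - 5) = -0.016500
L_1(1.7) = (1.7 - (-4))/(-1 - (-4)) × (1.7 - 2)/(-1 - 2) × (1.7 - 5)/(-1 - 5) = 0.104500
L_2(1.7) = (1.7 - (-4))/(2 - (-4)) × (1.7 - (-1))/(2 - (-1)) × (1.7 - 5)/(2 - 5) = 0.940500
L_3(1.7) = (1.7 - (-4))/(5 - (-4)) × (1.7 - (-1))/(5 - (-1)) × (1.7 - 2)/(5 - 2) = -0.028500

P(1.7) = (-4)×L_0(1.7) + (-8)×L_1(1.7) + 14×L_2(1.7) + (-5)×L_3(1.7)
P(1.7) = 12.539500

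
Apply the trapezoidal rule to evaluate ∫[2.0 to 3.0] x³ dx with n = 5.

f(x) = x³
a = 2.0, b = 3.0, n = 5
h = (b - a)/n = 0.200000

Trapezoidal rule: (h/2)[f(x₀) + 2f(x₁) + 2f(x₂) + ... + f(xₙ)]

x_0 = 2.0000, f(x_0) = 8.000000, coefficient = 1
x_1 = 2.2000, f(x_1) = 10.648000, coefficient = 2
x_2 = 2.4000, f(x_2) = 13.824000, coefficient = 2
x_3 = 2.6000, f(x_3) = 17.576000, coefficient = 2
x_4 = 2.8000, f(x_4) = 21.952000, coefficient = 2
x_5 = 3.0000, f(x_5) = 27.000000, coefficient = 1

I ≈ (0.200000/2) × 163.000000 = 16.300000
Exact value: 16.250000
Error: 0.050000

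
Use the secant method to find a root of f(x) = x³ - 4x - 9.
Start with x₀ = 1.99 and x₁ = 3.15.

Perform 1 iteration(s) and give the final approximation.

f(x) = x³ - 4x - 9
x₀ = 1.99, x₁ = 3.15

Secant formula: x_{n+1} = x_n - f(x_n)(x_n - x_{n-1})/(f(x_n) - f(x_{n-1}))

Iteration 1:
  f(1.990000) = -9.079401
  f(3.150000) = 9.655875
  x_2 = 3.150000 - 9.655875×(3.150000 - 1.990000)/(9.655875 - (-9.079401))
       = 2.552154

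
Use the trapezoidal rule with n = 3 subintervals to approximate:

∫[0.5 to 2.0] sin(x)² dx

f(x) = sin(x)²
a = 0.5, b = 2.0, n = 3
h = (b - a)/n = 0.500000

Trapezoidal rule: (h/2)[f(x₀) + 2f(x₁) + 2f(x₂) + ... + f(xₙ)]

x_0 = 0.5000, f(x_0) = 0.229849, coefficient = 1
x_1 = 1.0000, f(x_1) = 0.708073, coefficient = 2
x_2 = 1.5000, f(x_2) = 0.994996, coefficient = 2
x_3 = 2.0000, f(x_3) = 0.826822, coefficient = 1

I ≈ (0.500000/2) × 4.462810 = 1.115702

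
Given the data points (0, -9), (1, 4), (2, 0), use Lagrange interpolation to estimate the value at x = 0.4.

Lagrange interpolation formula:
P(x) = Σ yᵢ × Lᵢ(x)
where Lᵢ(x) = Π_{j≠i} (x - xⱼ)/(xᵢ - xⱼ)

L_0(0.4) = (0.4 - 1)/(0 - 1) × (0.4 - 2)/(0 - 2) = 0.480000
L_1(0.4) = (0.4 - 0)/(1 - 0) × (0.4 - 2)/(1 - 2) = 0.640000
L_2(0.4) = (0.4 - 0)/(2 - 0) × (0.4 - 1)/(2 - 1) = -0.120000

P(0.4) = (-9)×L_0(0.4) + 4×L_1(0.4) + 0×L_2(0.4)
P(0.4) = -1.760000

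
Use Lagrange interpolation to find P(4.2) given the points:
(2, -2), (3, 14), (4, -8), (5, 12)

Lagrange interpolation formula:
P(x) = Σ yᵢ × Lᵢ(x)
where Lᵢ(x) = Π_{j≠i} (x - xⱼ)/(xᵢ - xⱼ)

L_0(4.2) = (4.2 - 3)/(2 - 3) × (4.2 - 4)/(2 - 4) × (4.2 - 5)/(2 - 5) = 0.032000
L_1(4.2) = (4.2 - 2)/(3 - 2) × (4.2 - 4)/(3 - 4) × (4.2 - 5)/(3 - 5) = -0.176000
L_2(4.2) = (4.2 - 2)/(4 - 2) × (4.2 - 3)/(4 - 3) × (4.2 - 5)/(4 - 5) = 1.056000
L_3(4.2) = (4.2 - 2)/(5 - 2) × (4.2 - 3)/(5 - 3) × (4.2 - 4)/(5 - 4) = 0.088000

P(4.2) = (-2)×L_0(4.2) + 14×L_1(4.2) + (-8)×L_2(4.2) + 12×L_3(4.2)
P(4.2) = -9.920000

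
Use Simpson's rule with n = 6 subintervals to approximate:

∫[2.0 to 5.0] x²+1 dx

f(x) = x²+1
a = 2.0, b = 5.0, n = 6
h = (b - a)/n = 0.500000

Simpson's rule: (h/3)[f(x₀) + 4f(x₁) + 2f(x₂) + ... + f(xₙ)]

x_0 = 2.0000, f(x_0) = 5.000000, coefficient = 1
x_1 = 2.5000, f(x_1) = 7.250000, coefficient = 4
x_2 = 3.0000, f(x_2) = 10.000000, coefficient = 2
x_3 = 3.5000, f(x_3) = 13.250000, coefficient = 4
x_4 = 4.0000, f(x_4) = 17.000000, coefficient = 2
x_5 = 4.5000, f(x_5) = 21.250000, coefficient = 4
x_6 = 5.0000, f(x_6) = 26.000000, coefficient = 1

I ≈ (0.500000/3) × 252.000000 = 42.000000
Exact value: 42.000000
Error: 0.000000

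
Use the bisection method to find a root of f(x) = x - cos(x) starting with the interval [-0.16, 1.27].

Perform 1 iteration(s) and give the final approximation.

f(x) = x - cos(x)
Initial interval: [-0.16, 1.27]

Iteration 1:
  c_1 = (-0.160000 + 1.270000)/2 = 0.555000
  f(c_1) = f(0.555000) = -0.294900
  f(a) × f(c) ≥ 0, new interval: [0.555000, 1.270000]

After 1 iteration(s), the approximation is c_1 = 0.555000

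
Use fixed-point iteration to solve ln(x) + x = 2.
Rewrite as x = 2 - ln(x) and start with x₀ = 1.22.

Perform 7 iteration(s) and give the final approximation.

Equation: ln(x) + x = 2
Fixed-point form: x = 2 - ln(x)
x₀ = 1.22

x_1 = g(1.220000) = 1.801149
x_2 = g(1.801149) = 1.411575
x_3 = g(1.411575) = 1.655294
x_4 = g(1.655294) = 1.496021
x_5 = g(1.496021) = 1.597191
x_6 = g(1.597191) = 1.531754
x_7 = g(1.531754) = 1.573587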